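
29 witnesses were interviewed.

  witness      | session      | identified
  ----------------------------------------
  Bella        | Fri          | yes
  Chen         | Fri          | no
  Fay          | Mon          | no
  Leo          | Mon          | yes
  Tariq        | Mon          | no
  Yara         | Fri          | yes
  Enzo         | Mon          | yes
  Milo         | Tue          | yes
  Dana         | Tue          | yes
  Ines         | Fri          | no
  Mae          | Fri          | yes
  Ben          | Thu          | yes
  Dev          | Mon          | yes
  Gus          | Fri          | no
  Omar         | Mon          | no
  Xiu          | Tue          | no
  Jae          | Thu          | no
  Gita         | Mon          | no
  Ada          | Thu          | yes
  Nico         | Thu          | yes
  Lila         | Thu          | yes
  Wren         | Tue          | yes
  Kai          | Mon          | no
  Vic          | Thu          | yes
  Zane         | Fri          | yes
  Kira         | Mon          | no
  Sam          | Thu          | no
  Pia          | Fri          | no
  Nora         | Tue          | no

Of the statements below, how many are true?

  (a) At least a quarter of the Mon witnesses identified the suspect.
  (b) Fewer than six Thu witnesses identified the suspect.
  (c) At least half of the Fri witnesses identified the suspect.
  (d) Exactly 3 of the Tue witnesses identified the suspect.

(a) Mon: |A| = 9, |A ∩ B| = 3; needs |A ∩ B| / |A| ≥ 1/4 — true.
(b) Thu: |A| = 7, |A ∩ B| = 5; needs |A ∩ B| < 6 — true.
(c) Fri: |A| = 8, |A ∩ B| = 4; needs |A ∩ B| ≥ |A ∖ B| — true.
(d) Tue: |A| = 5, |A ∩ B| = 3; needs |A ∩ B| = 3 — true.

4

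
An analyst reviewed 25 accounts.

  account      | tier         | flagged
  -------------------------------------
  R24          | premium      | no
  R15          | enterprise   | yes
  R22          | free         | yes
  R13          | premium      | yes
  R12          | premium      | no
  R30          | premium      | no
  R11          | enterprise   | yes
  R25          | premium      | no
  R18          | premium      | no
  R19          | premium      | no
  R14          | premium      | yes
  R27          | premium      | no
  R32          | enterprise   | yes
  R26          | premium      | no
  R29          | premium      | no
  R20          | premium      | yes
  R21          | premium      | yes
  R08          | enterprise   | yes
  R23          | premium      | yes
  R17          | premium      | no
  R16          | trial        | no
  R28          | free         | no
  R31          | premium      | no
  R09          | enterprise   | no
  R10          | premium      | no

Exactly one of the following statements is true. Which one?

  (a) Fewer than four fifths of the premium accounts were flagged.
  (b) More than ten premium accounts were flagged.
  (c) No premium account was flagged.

(a)

|A| = 17, |A ∩ B| = 5, |A ∖ B| = 12.
(a) requires |A ∩ B| / |A| < 4/5: true.
(b) requires |A ∩ B| > 10: false.
(c) requires A ∩ B = ∅ (|A ∩ B| = 0): false.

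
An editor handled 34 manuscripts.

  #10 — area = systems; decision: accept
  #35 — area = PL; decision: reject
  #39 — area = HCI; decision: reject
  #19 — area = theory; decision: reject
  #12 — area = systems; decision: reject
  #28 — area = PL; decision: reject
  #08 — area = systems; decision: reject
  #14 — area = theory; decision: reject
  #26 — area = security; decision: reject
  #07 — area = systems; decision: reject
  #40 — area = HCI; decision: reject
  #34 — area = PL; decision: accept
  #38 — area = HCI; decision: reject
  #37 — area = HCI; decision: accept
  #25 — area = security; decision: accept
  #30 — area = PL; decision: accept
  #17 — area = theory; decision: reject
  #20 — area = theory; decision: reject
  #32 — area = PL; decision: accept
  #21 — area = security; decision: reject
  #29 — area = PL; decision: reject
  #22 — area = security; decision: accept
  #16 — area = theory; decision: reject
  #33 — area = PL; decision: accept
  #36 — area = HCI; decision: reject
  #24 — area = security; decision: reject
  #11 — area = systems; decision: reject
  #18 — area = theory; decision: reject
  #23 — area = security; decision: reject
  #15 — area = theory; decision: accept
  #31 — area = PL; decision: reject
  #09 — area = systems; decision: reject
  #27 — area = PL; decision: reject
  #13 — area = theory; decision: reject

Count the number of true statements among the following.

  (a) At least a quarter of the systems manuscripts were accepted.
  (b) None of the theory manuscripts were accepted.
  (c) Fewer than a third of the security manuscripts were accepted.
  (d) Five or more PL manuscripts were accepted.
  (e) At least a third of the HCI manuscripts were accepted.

0

(a) systems: |A| = 6, |A ∩ B| = 1; needs |A ∩ B| / |A| ≥ 1/4 — false.
(b) theory: |A| = 8, |A ∩ B| = 1; needs A ∩ B = ∅ (|A ∩ B| = 0) — false.
(c) security: |A| = 6, |A ∩ B| = 2; needs |A ∩ B| / |A| < 1/3 — false.
(d) PL: |A| = 9, |A ∩ B| = 4; needs |A ∩ B| ≥ 5 — false.
(e) HCI: |A| = 5, |A ∩ B| = 1; needs |A ∩ B| / |A| ≥ 1/3 — false.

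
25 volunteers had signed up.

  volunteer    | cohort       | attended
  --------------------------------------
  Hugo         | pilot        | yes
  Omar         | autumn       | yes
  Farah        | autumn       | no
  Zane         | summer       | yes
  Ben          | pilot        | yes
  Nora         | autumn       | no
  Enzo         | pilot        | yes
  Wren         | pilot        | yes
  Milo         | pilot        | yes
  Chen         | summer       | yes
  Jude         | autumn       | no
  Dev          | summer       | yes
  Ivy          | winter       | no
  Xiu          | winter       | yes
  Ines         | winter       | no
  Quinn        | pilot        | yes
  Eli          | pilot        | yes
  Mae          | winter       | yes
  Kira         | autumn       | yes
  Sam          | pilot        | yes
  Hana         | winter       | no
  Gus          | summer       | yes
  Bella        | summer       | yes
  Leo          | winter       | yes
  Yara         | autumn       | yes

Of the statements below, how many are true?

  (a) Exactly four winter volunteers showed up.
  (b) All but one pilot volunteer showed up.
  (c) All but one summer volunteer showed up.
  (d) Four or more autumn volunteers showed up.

(a) winter: |A| = 6, |A ∩ B| = 3; needs |A ∩ B| = 4 — false.
(b) pilot: |A| = 8, |A ∩ B| = 8; needs |A ∖ B| = 1 — false.
(c) summer: |A| = 5, |A ∩ B| = 5; needs |A ∖ B| = 1 — false.
(d) autumn: |A| = 6, |A ∩ B| = 3; needs |A ∩ B| ≥ 4 — false.

0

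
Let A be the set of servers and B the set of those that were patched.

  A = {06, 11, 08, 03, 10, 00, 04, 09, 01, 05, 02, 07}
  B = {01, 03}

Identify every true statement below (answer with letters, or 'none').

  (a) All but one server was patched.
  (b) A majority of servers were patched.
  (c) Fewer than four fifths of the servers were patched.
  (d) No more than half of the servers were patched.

(c), (d)

|A| = 12, |A ∩ B| = 2, |A ∖ B| = 10.
(a) |A ∖ B| = 1: fails.
(b) |A ∩ B| > |A ∖ B|: fails.
(c) |A ∩ B| / |A| < 4/5: holds.
(d) |A ∩ B| ≤ |A ∖ B|: holds.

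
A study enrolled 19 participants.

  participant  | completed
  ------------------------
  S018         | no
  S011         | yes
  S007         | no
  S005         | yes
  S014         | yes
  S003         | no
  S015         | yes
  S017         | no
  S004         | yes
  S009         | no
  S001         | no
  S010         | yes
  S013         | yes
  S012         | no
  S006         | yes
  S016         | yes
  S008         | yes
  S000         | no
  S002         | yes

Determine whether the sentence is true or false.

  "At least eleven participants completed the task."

True

'At least eleven participants completed the task' holds iff |A ∩ B| ≥ 11.
|A| = 19, |A ∩ B| = 11, |A ∖ B| = 8.
|A ∩ B| = 11, so the statement is true.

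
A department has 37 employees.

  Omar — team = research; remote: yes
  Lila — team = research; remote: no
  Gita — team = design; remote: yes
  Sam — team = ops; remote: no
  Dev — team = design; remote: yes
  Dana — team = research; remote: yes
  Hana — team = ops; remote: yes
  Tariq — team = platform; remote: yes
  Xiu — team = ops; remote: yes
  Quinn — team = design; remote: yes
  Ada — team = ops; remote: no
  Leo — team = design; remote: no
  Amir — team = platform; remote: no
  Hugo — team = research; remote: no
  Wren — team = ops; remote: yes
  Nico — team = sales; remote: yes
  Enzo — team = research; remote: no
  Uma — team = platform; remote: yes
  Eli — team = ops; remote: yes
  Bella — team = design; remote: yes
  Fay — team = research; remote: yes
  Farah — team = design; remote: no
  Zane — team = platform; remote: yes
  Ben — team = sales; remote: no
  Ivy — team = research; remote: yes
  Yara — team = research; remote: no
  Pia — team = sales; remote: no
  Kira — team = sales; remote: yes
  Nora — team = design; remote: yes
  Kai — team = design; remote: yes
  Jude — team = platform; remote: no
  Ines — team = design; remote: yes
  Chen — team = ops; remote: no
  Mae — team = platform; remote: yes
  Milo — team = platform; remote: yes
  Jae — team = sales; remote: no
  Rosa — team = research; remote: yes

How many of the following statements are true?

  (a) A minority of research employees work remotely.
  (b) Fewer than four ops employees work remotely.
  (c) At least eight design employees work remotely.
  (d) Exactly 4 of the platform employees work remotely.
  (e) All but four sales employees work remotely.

(a) research: |A| = 9, |A ∩ B| = 5; needs |A ∩ B| < |A ∖ B| — false.
(b) ops: |A| = 7, |A ∩ B| = 4; needs |A ∩ B| < 4 — false.
(c) design: |A| = 9, |A ∩ B| = 7; needs |A ∩ B| ≥ 8 — false.
(d) platform: |A| = 7, |A ∩ B| = 5; needs |A ∩ B| = 4 — false.
(e) sales: |A| = 5, |A ∩ B| = 2; needs |A ∖ B| = 4 — false.

0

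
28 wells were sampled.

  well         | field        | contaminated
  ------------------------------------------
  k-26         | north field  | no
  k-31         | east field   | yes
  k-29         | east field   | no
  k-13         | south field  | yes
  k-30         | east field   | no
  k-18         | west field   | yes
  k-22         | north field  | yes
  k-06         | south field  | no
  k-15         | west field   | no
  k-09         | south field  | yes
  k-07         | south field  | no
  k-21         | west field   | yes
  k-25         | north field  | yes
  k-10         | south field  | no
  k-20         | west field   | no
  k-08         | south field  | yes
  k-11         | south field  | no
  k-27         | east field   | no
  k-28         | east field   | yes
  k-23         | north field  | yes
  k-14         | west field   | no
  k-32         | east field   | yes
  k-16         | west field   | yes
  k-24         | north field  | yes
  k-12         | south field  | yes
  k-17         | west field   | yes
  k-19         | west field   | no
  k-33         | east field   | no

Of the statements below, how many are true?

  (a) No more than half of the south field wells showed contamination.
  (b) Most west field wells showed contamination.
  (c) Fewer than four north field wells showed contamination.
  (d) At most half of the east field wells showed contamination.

(a) south field: |A| = 8, |A ∩ B| = 4; needs |A ∩ B| ≤ |A ∖ B| — true.
(b) west field: |A| = 8, |A ∩ B| = 4; needs |A ∩ B| > |A ∖ B| — false.
(c) north field: |A| = 5, |A ∩ B| = 4; needs |A ∩ B| < 4 — false.
(d) east field: |A| = 7, |A ∩ B| = 3; needs |A ∩ B| ≤ |A ∖ B| — true.

2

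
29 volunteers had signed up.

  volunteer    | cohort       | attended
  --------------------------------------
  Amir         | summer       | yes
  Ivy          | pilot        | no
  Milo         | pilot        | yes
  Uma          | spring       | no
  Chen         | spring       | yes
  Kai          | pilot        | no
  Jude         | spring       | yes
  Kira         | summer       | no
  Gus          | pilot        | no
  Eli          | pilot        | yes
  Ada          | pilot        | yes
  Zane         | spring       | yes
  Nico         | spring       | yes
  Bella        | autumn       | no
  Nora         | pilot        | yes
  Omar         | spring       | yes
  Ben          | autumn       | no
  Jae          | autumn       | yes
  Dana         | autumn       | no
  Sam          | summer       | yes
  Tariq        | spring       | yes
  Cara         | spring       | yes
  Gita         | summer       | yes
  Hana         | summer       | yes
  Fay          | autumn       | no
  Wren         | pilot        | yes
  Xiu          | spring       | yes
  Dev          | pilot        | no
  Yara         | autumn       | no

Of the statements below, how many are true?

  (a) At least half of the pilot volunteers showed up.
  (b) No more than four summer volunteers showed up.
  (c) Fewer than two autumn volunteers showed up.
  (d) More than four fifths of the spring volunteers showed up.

4

(a) pilot: |A| = 9, |A ∩ B| = 5; needs |A ∩ B| ≥ |A ∖ B| — true.
(b) summer: |A| = 5, |A ∩ B| = 4; needs |A ∩ B| ≤ 4 — true.
(c) autumn: |A| = 6, |A ∩ B| = 1; needs |A ∩ B| < 2 — true.
(d) spring: |A| = 9, |A ∩ B| = 8; needs |A ∩ B| / |A| > 4/5 — true.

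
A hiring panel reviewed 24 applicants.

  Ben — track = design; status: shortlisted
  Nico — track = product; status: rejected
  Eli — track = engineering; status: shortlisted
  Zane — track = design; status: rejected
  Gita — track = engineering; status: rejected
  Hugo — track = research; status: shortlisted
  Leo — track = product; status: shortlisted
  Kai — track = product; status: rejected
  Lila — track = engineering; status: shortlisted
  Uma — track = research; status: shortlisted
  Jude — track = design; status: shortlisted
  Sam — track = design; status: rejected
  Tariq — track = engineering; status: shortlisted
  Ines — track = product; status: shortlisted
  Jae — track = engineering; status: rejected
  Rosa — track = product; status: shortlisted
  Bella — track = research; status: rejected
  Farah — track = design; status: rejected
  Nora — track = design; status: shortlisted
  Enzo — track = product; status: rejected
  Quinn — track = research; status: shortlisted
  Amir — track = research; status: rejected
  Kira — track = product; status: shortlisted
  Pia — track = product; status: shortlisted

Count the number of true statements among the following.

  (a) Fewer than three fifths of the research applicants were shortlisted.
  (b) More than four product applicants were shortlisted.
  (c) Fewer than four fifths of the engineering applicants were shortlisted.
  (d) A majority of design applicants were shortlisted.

(a) research: |A| = 5, |A ∩ B| = 3; needs |A ∩ B| / |A| < 3/5 — false.
(b) product: |A| = 8, |A ∩ B| = 5; needs |A ∩ B| > 4 — true.
(c) engineering: |A| = 5, |A ∩ B| = 3; needs |A ∩ B| / |A| < 4/5 — true.
(d) design: |A| = 6, |A ∩ B| = 3; needs |A ∩ B| > |A ∖ B| — false.

2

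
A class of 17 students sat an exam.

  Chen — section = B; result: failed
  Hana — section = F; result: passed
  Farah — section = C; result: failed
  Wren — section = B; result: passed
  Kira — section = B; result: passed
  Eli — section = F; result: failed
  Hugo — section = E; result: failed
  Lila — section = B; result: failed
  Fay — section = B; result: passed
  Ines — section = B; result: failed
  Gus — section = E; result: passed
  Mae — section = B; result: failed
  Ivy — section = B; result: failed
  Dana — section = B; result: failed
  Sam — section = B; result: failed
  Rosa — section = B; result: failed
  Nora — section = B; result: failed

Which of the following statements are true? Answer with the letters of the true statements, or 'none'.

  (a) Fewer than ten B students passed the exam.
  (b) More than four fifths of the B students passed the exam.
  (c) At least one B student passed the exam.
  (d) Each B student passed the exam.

|A| = 12, |A ∩ B| = 3, |A ∖ B| = 9.
(a) |A ∩ B| < 10: holds.
(b) |A ∩ B| / |A| > 4/5: fails.
(c) A ∩ B ≠ ∅ (|A ∩ B| ≥ 1): holds.
(d) A ⊆ B, i.e. every element of A is in B (|A ∖ B| = 0): fails.

(a), (c)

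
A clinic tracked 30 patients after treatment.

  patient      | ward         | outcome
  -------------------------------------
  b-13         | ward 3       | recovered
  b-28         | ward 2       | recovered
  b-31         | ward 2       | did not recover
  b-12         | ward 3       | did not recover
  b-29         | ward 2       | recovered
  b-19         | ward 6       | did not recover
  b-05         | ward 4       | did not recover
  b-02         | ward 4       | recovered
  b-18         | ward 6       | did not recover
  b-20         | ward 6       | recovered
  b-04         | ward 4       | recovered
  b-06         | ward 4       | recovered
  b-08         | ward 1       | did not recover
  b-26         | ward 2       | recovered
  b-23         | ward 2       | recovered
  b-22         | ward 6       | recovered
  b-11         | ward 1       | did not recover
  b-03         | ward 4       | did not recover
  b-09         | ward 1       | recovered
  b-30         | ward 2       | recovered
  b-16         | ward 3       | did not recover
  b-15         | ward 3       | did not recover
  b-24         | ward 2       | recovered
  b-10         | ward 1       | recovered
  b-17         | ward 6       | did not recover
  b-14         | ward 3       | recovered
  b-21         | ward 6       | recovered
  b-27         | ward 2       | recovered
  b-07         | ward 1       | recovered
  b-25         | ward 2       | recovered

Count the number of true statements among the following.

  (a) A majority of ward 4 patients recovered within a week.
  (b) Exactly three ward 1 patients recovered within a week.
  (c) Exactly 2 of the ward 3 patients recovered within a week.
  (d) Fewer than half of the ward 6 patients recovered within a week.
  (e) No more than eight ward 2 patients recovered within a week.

4

(a) ward 4: |A| = 5, |A ∩ B| = 3; needs |A ∩ B| > |A ∖ B| — true.
(b) ward 1: |A| = 5, |A ∩ B| = 3; needs |A ∩ B| = 3 — true.
(c) ward 3: |A| = 5, |A ∩ B| = 2; needs |A ∩ B| = 2 — true.
(d) ward 6: |A| = 6, |A ∩ B| = 3; needs |A ∩ B| < |A ∖ B| — false.
(e) ward 2: |A| = 9, |A ∩ B| = 8; needs |A ∩ B| ≤ 8 — true.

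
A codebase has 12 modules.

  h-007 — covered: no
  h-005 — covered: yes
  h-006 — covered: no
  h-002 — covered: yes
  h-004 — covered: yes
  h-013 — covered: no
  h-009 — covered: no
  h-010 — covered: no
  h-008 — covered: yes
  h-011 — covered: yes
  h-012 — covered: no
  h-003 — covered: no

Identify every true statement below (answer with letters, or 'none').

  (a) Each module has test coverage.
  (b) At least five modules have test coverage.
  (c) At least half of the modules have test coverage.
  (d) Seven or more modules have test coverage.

|A| = 12, |A ∩ B| = 5, |A ∖ B| = 7.
(a) A ⊆ B, i.e. every element of A is in B (|A ∖ B| = 0): fails.
(b) |A ∩ B| ≥ 5: holds.
(c) |A ∩ B| ≥ |A ∖ B|: fails.
(d) |A ∩ B| ≥ 7: fails.

(b)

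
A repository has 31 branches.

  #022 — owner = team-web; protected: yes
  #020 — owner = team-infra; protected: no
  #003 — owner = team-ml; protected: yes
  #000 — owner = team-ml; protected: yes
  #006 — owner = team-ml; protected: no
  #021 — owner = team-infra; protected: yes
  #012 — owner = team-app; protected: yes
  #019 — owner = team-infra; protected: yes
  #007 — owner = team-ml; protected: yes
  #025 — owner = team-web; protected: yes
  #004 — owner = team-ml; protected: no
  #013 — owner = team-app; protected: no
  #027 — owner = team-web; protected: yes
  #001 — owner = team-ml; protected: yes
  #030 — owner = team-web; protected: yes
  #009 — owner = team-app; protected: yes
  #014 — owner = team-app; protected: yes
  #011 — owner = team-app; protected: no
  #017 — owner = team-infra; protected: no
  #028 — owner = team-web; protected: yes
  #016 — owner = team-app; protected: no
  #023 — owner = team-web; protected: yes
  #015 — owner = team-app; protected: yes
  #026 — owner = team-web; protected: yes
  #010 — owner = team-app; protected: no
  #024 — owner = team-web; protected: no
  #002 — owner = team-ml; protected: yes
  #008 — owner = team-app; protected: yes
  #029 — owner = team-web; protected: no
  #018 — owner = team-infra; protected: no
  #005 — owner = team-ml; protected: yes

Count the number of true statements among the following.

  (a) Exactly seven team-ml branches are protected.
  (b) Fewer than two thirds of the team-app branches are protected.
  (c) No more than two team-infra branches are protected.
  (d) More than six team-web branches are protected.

(a) team-ml: |A| = 8, |A ∩ B| = 6; needs |A ∩ B| = 7 — false.
(b) team-app: |A| = 9, |A ∩ B| = 5; needs |A ∩ B| / |A| < 2/3 — true.
(c) team-infra: |A| = 5, |A ∩ B| = 2; needs |A ∩ B| ≤ 2 — true.
(d) team-web: |A| = 9, |A ∩ B| = 7; needs |A ∩ B| > 6 — true.

3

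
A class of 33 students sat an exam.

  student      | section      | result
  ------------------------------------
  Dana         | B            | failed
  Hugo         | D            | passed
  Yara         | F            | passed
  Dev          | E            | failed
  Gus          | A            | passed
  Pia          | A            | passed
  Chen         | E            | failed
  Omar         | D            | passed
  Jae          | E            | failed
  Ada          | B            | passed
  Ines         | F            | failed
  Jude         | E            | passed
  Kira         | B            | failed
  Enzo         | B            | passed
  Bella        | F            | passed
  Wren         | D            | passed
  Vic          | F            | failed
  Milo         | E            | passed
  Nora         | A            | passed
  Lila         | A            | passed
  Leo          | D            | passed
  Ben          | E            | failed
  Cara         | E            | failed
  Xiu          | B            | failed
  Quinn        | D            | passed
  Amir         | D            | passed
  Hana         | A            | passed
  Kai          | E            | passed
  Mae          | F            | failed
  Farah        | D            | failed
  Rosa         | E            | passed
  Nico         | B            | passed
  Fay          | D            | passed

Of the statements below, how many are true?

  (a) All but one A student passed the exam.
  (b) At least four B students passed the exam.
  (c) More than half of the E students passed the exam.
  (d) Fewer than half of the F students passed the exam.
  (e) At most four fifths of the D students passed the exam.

1

(a) A: |A| = 5, |A ∩ B| = 5; needs |A ∖ B| = 1 — false.
(b) B: |A| = 6, |A ∩ B| = 3; needs |A ∩ B| ≥ 4 — false.
(c) E: |A| = 9, |A ∩ B| = 4; needs |A ∩ B| > |A ∖ B| — false.
(d) F: |A| = 5, |A ∩ B| = 2; needs |A ∩ B| < |A ∖ B| — true.
(e) D: |A| = 8, |A ∩ B| = 7; needs |A ∩ B| / |A| ≤ 4/5 — false.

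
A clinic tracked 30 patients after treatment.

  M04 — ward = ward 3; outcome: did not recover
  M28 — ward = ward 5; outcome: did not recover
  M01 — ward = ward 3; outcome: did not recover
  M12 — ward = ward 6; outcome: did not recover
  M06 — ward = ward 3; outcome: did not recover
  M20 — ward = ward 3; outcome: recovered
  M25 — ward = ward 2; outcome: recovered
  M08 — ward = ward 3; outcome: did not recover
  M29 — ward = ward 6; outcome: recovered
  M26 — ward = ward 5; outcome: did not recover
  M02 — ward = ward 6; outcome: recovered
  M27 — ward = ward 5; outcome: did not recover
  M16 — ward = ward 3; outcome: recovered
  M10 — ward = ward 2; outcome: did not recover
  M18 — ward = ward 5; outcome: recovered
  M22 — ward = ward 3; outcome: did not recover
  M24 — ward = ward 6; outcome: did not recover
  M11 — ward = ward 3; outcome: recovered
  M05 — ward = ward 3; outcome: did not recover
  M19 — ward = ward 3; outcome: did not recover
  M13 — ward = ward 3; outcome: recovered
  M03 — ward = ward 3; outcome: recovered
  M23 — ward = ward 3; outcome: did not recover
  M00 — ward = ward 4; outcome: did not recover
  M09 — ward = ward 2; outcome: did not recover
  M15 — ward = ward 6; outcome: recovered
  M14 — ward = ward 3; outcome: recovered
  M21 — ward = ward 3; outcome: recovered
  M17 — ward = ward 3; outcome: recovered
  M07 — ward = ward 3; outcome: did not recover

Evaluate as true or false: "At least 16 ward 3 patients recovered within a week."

False

'At least 16 ward 3 patients recovered within a week' holds iff |A ∩ B| ≥ 16.
|A| = 17, |A ∩ B| = 8, |A ∖ B| = 9.
|A ∩ B| = 8, so the statement is false.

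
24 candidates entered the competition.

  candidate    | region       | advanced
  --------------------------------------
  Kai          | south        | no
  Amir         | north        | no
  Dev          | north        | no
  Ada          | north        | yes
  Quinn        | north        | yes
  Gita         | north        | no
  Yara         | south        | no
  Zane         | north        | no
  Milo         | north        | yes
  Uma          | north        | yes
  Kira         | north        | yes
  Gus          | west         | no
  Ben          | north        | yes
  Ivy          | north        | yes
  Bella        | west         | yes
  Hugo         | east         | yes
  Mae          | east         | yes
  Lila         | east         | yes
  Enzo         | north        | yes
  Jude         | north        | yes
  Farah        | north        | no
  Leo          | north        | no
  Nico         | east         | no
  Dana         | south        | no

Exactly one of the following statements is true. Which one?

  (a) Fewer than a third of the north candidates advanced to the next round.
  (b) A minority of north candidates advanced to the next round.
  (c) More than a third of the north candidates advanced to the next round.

(c)

|A| = 15, |A ∩ B| = 9, |A ∖ B| = 6.
(a) requires |A ∩ B| / |A| < 1/3: false.
(b) requires |A ∩ B| < |A ∖ B|: false.
(c) requires |A ∩ B| / |A| > 1/3: true.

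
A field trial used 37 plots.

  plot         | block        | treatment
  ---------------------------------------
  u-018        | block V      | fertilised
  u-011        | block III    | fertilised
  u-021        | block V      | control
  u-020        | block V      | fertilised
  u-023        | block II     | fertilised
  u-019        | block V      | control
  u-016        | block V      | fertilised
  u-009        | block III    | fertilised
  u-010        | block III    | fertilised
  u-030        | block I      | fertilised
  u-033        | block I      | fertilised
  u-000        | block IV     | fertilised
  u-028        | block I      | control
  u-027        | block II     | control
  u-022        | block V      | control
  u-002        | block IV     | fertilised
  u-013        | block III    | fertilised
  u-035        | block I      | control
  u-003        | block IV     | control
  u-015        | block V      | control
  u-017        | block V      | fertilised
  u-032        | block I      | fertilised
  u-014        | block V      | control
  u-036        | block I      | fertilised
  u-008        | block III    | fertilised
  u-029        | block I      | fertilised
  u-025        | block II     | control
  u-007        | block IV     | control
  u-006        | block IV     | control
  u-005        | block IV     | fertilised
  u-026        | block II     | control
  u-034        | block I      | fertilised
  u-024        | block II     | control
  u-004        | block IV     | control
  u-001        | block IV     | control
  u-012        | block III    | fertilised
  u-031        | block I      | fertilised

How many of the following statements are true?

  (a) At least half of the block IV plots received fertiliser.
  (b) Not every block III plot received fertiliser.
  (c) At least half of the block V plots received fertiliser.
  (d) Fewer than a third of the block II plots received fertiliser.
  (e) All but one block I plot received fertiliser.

1

(a) block IV: |A| = 8, |A ∩ B| = 3; needs |A ∩ B| ≥ |A ∖ B| — false.
(b) block III: |A| = 6, |A ∩ B| = 6; needs A ⊄ B (|A ∖ B| ≥ 1) — false.
(c) block V: |A| = 9, |A ∩ B| = 4; needs |A ∩ B| ≥ |A ∖ B| — false.
(d) block II: |A| = 5, |A ∩ B| = 1; needs |A ∩ B| / |A| < 1/3 — true.
(e) block I: |A| = 9, |A ∩ B| = 7; needs |A ∖ B| = 1 — false.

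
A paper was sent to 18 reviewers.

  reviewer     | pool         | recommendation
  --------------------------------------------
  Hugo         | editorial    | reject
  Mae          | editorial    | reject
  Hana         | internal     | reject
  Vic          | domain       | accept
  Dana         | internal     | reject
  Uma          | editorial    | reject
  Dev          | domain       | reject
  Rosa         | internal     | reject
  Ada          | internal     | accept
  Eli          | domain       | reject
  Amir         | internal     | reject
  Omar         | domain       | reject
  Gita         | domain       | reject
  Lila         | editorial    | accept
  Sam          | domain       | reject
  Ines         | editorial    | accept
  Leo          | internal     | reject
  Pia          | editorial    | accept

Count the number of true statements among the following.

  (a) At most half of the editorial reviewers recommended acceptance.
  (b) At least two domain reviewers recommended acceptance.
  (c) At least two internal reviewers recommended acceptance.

1

(a) editorial: |A| = 6, |A ∩ B| = 3; needs |A ∩ B| ≤ |A ∖ B| — true.
(b) domain: |A| = 6, |A ∩ B| = 1; needs |A ∩ B| ≥ 2 — false.
(c) internal: |A| = 6, |A ∩ B| = 1; needs |A ∩ B| ≥ 2 — false.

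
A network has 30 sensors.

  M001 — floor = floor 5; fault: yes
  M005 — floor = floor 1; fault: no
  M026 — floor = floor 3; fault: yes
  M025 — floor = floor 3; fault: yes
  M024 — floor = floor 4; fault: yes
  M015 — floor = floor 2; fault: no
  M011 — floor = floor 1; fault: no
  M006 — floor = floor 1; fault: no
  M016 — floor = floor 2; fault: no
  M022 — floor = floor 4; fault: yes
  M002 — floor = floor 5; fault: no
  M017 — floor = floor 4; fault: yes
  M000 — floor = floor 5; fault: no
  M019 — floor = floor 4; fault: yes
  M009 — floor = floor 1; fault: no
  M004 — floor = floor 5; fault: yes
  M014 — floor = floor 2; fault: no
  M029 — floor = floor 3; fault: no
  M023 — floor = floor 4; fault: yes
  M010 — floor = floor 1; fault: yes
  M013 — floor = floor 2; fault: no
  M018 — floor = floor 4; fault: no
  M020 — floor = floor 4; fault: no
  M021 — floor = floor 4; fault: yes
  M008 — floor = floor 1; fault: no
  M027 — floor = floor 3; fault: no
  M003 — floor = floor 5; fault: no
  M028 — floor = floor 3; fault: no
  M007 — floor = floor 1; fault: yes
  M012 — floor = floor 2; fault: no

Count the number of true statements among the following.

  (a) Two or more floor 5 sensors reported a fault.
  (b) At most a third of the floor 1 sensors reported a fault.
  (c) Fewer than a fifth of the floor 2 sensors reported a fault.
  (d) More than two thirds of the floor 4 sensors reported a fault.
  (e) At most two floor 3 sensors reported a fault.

5

(a) floor 5: |A| = 5, |A ∩ B| = 2; needs |A ∩ B| ≥ 2 — true.
(b) floor 1: |A| = 7, |A ∩ B| = 2; needs |A ∩ B| / |A| ≤ 1/3 — true.
(c) floor 2: |A| = 5, |A ∩ B| = 0; needs |A ∩ B| / |A| < 1/5 — true.
(d) floor 4: |A| = 8, |A ∩ B| = 6; needs |A ∩ B| / |A| > 2/3 — true.
(e) floor 3: |A| = 5, |A ∩ B| = 2; needs |A ∩ B| ≤ 2 — true.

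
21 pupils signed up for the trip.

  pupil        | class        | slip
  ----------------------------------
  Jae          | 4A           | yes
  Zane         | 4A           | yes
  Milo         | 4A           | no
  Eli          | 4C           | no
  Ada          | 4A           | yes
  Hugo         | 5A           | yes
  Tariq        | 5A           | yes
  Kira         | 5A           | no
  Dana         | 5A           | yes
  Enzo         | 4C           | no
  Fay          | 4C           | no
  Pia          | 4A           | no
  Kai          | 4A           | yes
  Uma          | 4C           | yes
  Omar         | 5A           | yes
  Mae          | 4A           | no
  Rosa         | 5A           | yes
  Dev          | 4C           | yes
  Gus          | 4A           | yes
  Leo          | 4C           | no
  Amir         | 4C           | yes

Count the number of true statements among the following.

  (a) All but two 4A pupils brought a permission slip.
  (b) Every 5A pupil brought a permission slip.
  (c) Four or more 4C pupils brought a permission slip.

(a) 4A: |A| = 8, |A ∩ B| = 5; needs |A ∖ B| = 2 — false.
(b) 5A: |A| = 6, |A ∩ B| = 5; needs A ⊆ B, i.e. every element of A is in B (|A ∖ B| = 0) — false.
(c) 4C: |A| = 7, |A ∩ B| = 3; needs |A ∩ B| ≥ 4 — false.

0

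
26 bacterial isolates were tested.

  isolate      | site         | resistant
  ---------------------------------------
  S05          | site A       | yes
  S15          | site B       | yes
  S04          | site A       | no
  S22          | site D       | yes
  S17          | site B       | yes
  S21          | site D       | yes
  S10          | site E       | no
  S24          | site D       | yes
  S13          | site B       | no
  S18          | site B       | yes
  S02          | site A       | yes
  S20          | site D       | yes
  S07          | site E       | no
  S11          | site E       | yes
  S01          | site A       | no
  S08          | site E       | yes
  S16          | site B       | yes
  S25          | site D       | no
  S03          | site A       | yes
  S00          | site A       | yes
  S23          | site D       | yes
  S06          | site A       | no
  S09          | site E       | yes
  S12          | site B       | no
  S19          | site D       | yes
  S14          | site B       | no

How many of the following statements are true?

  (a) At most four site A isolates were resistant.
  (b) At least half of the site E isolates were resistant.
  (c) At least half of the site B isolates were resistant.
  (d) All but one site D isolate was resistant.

(a) site A: |A| = 7, |A ∩ B| = 4; needs |A ∩ B| ≤ 4 — true.
(b) site E: |A| = 5, |A ∩ B| = 3; needs |A ∩ B| ≥ |A ∖ B| — true.
(c) site B: |A| = 7, |A ∩ B| = 4; needs |A ∩ B| ≥ |A ∖ B| — true.
(d) site D: |A| = 7, |A ∩ B| = 6; needs |A ∖ B| = 1 — true.

4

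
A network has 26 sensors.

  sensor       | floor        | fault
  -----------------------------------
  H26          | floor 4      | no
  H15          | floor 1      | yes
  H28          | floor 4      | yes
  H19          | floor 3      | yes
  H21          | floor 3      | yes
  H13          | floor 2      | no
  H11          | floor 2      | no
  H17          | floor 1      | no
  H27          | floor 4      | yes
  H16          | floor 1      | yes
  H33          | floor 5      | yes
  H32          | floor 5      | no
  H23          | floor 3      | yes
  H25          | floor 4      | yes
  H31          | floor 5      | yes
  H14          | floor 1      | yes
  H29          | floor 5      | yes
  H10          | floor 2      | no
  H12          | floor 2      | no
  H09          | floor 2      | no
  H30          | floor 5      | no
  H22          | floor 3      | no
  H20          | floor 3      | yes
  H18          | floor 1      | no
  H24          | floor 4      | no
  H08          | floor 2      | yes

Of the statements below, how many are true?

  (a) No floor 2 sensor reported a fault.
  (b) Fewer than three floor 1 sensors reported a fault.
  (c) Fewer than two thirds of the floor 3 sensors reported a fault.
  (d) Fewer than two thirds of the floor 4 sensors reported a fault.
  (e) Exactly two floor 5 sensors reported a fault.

(a) floor 2: |A| = 6, |A ∩ B| = 1; needs A ∩ B = ∅ (|A ∩ B| = 0) — false.
(b) floor 1: |A| = 5, |A ∩ B| = 3; needs |A ∩ B| < 3 — false.
(c) floor 3: |A| = 5, |A ∩ B| = 4; needs |A ∩ B| / |A| < 2/3 — false.
(d) floor 4: |A| = 5, |A ∩ B| = 3; needs |A ∩ B| / |A| < 2/3 — true.
(e) floor 5: |A| = 5, |A ∩ B| = 3; needs |A ∩ B| = 2 — false.

1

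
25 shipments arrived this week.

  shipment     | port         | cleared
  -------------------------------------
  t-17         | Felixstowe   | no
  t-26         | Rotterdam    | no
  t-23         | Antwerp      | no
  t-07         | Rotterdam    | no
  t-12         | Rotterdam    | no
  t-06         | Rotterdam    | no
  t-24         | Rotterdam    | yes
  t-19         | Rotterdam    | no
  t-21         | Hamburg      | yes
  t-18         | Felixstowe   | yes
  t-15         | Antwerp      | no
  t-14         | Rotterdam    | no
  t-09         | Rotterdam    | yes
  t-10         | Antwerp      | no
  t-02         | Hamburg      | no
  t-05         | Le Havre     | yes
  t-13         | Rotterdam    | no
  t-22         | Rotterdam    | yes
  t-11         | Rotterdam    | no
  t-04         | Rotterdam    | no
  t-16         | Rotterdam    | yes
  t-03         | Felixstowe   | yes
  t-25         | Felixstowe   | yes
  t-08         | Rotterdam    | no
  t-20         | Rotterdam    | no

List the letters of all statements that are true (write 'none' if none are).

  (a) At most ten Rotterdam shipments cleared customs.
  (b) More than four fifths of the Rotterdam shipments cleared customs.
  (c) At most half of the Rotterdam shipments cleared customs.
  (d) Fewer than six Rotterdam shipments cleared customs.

|A| = 15, |A ∩ B| = 4, |A ∖ B| = 11.
(a) |A ∩ B| ≤ 10: holds.
(b) |A ∩ B| / |A| > 4/5: fails.
(c) |A ∩ B| ≤ |A ∖ B|: holds.
(d) |A ∩ B| < 6: holds.

(a), (c), (d)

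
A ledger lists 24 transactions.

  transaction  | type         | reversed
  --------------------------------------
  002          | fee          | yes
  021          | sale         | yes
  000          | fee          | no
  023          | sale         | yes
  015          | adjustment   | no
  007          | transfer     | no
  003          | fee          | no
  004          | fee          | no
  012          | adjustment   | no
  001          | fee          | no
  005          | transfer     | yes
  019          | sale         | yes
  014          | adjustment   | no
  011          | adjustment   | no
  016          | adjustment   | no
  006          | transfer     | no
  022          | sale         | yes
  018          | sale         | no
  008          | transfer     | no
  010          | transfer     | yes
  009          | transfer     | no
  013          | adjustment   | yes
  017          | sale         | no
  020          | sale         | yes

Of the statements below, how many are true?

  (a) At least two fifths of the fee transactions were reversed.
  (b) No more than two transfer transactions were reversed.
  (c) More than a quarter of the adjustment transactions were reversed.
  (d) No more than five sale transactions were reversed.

(a) fee: |A| = 5, |A ∩ B| = 1; needs |A ∩ B| / |A| ≥ 2/5 — false.
(b) transfer: |A| = 6, |A ∩ B| = 2; needs |A ∩ B| ≤ 2 — true.
(c) adjustment: |A| = 6, |A ∩ B| = 1; needs |A ∩ B| / |A| > 1/4 — false.
(d) sale: |A| = 7, |A ∩ B| = 5; needs |A ∩ B| ≤ 5 — true.

2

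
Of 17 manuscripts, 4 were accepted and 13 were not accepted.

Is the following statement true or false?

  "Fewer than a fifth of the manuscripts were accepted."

Truth condition: |A ∩ B| / |A| < 1/5.
|A| = 17, |A ∩ B| = 4, |A ∖ B| = 13.
|A ∩ B|/|A| = 4/17, so the statement is false.

False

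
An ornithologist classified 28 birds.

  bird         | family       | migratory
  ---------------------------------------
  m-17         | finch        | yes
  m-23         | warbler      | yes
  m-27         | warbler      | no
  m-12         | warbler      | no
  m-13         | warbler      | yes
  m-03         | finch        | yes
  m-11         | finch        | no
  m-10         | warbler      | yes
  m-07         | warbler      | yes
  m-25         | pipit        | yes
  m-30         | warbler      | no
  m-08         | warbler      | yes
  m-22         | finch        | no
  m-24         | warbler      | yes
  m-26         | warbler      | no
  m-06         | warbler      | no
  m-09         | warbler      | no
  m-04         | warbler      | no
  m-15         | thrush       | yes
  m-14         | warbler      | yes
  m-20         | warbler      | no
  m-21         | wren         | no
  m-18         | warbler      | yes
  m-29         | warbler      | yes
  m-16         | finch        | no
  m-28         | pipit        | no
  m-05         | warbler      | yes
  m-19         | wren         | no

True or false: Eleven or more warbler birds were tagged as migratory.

False

Truth condition: |A ∩ B| ≥ 11.
|A| = 18, |A ∩ B| = 10, |A ∖ B| = 8.
|A ∩ B| = 10, so the statement is false.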